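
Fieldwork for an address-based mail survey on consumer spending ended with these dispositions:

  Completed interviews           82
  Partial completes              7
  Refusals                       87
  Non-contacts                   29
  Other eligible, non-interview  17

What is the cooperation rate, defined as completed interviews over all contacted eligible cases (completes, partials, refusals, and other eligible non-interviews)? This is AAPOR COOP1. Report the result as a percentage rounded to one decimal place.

Numerator: 82
Denom: 82 + 7 + 87 + 17 = 193
COOP1 = 82 / 193 = 0.4249

42.5%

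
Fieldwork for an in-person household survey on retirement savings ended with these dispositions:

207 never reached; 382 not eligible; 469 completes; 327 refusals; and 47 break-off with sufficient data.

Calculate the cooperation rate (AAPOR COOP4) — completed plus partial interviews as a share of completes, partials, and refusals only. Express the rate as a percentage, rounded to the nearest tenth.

Num: 469 + 47 = 516
Denominator: 469 + 47 + 327 = 843
COOP4 = 516 / 843 = 0.6121

61.2%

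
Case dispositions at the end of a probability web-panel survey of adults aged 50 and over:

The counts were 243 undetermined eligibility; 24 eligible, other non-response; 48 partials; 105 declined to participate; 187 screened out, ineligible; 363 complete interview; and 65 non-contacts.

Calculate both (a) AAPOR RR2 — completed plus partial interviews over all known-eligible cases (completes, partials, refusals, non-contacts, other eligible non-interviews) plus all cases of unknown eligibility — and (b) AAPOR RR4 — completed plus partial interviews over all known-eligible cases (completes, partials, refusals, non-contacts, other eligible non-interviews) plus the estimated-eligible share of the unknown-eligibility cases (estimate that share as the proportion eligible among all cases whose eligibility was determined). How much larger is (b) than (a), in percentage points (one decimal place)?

3.5

Top → 363 + 48 = 411
Base → 363 + 48 + 105 + 65 + 24 + 243 = 848
RR2 = 411 / 848 = 0.4847
Known eligible → 363 + 48 + 105 + 65 + 24 = 605
e = 605 / (605 + 187) = 605 / 792 = 0.7639
e × U → 0.7639 × 243 = 185.63
Base → 605 + 185.63 = 790.63
RR4 = 411 / 790.63 = 0.5198
Difference = 51.98 − 48.47 = 3.51 percentage points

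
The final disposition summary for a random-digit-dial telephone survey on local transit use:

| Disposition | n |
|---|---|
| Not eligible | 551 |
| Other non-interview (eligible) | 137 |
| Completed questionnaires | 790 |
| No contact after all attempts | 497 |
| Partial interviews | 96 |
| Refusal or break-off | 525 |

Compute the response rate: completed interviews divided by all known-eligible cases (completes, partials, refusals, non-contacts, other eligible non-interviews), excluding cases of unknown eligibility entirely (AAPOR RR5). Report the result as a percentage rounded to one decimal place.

Top: 790
Denom: 790 + 96 + 525 + 497 + 137 = 2045
RR5 = 790 / 2045 = 0.3863

38.6%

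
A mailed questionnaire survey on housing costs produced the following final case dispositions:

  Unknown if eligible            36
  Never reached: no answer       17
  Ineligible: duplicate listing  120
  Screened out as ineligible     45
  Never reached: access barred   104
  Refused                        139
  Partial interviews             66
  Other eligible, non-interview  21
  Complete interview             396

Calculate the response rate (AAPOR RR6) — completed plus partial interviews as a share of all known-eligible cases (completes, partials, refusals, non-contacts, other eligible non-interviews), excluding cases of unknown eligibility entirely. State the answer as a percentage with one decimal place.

62.2%

No contact after all attempts = 17 + 104 = 121
Screened out, ineligible = 45 + 120 = 165
Num = 396 + 66 = 462
Base = 396 + 66 + 139 + 121 + 21 = 743
RR6 = 462 / 743 = 0.6218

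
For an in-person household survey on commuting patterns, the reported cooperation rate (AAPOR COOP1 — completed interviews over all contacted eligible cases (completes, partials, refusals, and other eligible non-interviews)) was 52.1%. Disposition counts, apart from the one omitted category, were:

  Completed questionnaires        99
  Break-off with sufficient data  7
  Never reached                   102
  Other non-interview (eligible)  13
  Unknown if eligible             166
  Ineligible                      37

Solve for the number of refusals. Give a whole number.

71

COOP1 = 99 / D = 0.521
D = 99 / 0.521 = 190.0
Rest of base = 119
refusals = 190.0 − 119 ≈ 71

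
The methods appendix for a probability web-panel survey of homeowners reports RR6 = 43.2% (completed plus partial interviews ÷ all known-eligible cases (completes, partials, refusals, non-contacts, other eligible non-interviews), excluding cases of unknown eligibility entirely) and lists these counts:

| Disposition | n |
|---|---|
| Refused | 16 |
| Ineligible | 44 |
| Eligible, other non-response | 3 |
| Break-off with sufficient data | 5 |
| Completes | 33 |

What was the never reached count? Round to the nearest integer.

31

Top → 33 + 5 = 38
RR6 = 38 / D = 0.432
D = 38 / 0.432 = 88.0
Rest of base = 57
never reached = 88.0 − 57 ≈ 31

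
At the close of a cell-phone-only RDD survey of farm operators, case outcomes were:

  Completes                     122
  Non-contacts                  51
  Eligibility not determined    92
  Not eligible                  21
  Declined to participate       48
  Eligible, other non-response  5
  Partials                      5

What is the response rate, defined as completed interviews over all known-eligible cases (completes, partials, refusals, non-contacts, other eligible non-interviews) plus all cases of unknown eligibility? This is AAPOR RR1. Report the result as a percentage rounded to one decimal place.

37.8%

Num: 122
Denominator: 122 + 5 + 48 + 51 + 5 + 92 = 323
RR1 = 122 / 323 = 0.3777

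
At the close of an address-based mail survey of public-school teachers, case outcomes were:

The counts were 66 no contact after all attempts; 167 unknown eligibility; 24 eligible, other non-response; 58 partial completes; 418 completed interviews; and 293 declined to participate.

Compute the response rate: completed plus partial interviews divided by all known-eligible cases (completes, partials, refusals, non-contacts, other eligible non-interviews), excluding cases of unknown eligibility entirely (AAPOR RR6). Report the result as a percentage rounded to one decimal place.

55.4%

Num → 418 + 58 = 476
Denom → 418 + 58 + 293 + 66 + 24 = 859
RR6 = 476 / 859 = 0.5541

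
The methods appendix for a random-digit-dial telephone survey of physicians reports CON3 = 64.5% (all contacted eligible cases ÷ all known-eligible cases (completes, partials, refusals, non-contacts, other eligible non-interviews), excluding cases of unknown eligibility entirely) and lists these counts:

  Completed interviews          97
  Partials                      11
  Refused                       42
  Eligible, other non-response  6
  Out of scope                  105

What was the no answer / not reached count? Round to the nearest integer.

86

Top: 97 + 11 + 42 + 6 = 156
CON3 = 156 / D = 0.645
D = 156 / 0.645 = 241.9
Remaining denominator categories sum to 156
no answer / not reached = 241.9 − 156 ≈ 86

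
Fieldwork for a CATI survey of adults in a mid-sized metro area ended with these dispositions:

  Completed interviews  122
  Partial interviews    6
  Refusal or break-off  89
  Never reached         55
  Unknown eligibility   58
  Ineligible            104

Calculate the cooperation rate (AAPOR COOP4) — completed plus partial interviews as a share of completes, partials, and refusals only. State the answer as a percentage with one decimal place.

Num: 122 + 6 = 128
Base: 122 + 6 + 89 = 217
COOP4 = 128 / 217 = 0.5899

59.0%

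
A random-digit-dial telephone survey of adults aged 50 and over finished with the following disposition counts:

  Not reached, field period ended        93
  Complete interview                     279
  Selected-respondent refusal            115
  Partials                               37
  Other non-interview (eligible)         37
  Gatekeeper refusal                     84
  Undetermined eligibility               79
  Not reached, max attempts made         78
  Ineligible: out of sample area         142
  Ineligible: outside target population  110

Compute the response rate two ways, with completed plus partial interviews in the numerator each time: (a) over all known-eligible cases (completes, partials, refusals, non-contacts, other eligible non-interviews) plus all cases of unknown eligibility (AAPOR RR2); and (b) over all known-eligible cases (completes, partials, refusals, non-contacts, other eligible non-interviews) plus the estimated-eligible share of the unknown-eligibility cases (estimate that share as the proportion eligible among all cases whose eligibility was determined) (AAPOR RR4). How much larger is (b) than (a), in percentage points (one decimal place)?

1.0

Declined to participate = 84 + 115 = 199
No answer / not reached = 93 + 78 = 171
Out of scope = 110 + 142 = 252
Numerator = 279 + 37 = 316
Base = 279 + 37 + 199 + 171 + 37 + 79 = 802
RR2 = 316 / 802 = 0.3940
Eligible (known) = 279 + 37 + 199 + 171 + 37 = 723
e = 723 / (723 + 252) = 723 / 975 = 0.7415
Estimated eligible among unknowns = 0.7415 × 79 = 58.58
Base = 723 + 58.58 = 781.58
RR4 = 316 / 781.58 = 0.4043
Difference = 40.43 − 39.40 = 1.03 percentage points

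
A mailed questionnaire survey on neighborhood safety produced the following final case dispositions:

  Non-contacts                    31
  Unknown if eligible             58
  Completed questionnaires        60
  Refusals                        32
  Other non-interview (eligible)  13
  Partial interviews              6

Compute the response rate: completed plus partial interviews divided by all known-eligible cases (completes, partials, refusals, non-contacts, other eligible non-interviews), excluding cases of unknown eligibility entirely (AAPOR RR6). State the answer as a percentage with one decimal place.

Numerator: 60 + 6 = 66
Base: 60 + 6 + 32 + 31 + 13 = 142
RR6 = 66 / 142 = 0.4648

46.5%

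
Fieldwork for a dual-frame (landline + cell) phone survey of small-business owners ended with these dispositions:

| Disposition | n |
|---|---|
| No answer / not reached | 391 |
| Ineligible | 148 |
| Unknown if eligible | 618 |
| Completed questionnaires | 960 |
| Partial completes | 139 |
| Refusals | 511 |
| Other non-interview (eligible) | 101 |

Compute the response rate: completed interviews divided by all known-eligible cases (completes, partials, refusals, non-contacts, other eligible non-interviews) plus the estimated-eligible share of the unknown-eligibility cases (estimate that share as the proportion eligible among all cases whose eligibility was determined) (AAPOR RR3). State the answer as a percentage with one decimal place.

Num: 960
Eligible (known): 960 + 139 + 511 + 391 + 101 = 2102
e = 2102 / (2102 + 148) = 2102 / 2250 = 0.9342
Eligible share of unknowns: 0.9342 × 618 = 577.34
Denominator: 2102 + 577.34 = 2679.34
RR3 = 960 / 2679.34 = 0.3583

35.8%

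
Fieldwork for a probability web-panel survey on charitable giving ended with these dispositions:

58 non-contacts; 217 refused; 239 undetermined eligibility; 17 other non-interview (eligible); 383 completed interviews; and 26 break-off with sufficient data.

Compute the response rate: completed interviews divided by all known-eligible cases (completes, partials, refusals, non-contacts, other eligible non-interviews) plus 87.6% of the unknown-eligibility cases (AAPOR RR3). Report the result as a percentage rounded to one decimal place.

42.1%

Top: 383
Determined eligible: 383 + 26 + 217 + 58 + 17 = 701
Eligible share of unknowns: 0.8760 × 239 = 209.36
Denominator: 701 + 209.36 = 910.36
RR3 = 383 / 910.36 = 0.4207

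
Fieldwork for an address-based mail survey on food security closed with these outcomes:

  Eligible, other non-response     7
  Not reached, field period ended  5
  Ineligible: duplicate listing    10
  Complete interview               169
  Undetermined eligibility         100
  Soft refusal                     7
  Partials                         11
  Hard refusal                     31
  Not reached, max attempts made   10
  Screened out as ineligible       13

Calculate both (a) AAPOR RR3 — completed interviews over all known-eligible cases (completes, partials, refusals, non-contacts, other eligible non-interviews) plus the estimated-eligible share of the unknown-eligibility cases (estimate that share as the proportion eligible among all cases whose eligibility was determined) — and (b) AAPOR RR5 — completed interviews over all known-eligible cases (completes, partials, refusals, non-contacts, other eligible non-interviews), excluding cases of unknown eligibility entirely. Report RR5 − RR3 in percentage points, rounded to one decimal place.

19.4

Declined to participate = 31 + 7 = 38
Non-contacts = 5 + 10 = 15
Ineligible = 13 + 10 = 23
Num: 169
Eligible (known): 169 + 11 + 38 + 15 + 7 = 240
e = 240 / (240 + 23) = 240 / 263 = 0.9125
Estimated eligible among unknowns: 0.9125 × 100 = 91.25
Denominator: 240 + 91.25 = 331.25
RR3 = 169 / 331.25 = 0.5102
Denominator: 169 + 11 + 38 + 15 + 7 = 240
RR5 = 169 / 240 = 0.7042
Difference = 70.42 − 51.02 = 19.40 percentage points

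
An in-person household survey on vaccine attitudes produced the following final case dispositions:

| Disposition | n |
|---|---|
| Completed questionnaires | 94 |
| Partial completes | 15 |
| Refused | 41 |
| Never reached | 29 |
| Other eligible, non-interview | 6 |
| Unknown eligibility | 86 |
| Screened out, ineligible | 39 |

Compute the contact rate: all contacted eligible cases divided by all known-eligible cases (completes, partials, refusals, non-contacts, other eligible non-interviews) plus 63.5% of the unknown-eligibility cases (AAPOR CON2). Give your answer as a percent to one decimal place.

Num = 94 + 15 + 41 + 6 = 156
Eligible (known) = 94 + 15 + 41 + 29 + 6 = 185
Eligible share of unknowns = 0.6350 × 86 = 54.61
Denom = 185 + 54.61 = 239.61
CON2 = 156 / 239.61 = 0.6511

65.1%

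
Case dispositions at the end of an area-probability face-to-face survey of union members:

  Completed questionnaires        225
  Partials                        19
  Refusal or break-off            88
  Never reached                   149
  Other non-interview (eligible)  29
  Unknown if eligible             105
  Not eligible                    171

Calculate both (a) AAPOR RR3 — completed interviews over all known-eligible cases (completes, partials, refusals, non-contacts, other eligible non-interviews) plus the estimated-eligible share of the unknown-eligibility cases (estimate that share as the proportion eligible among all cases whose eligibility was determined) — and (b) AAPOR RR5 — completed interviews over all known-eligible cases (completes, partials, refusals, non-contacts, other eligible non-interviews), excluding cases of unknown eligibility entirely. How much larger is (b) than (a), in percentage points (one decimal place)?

5.9

Num → 225
Determined eligible → 225 + 19 + 88 + 149 + 29 = 510
e = 510 / (510 + 171) = 510 / 681 = 0.7489
Estimated eligible among unknowns → 0.7489 × 105 = 78.63
Denominator → 510 + 78.63 = 588.63
RR3 = 225 / 588.63 = 0.3822
Denominator → 225 + 19 + 88 + 149 + 29 = 510
RR5 = 225 / 510 = 0.4412
Difference = 44.12 − 38.22 = 5.90 percentage points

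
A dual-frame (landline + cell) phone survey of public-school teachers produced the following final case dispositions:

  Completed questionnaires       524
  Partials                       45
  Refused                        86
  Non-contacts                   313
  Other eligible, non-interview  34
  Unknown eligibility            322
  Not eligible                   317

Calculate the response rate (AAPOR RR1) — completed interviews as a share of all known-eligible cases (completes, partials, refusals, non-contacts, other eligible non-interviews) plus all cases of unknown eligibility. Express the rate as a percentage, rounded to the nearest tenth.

Top = 524
Denom = 524 + 45 + 86 + 313 + 34 + 322 = 1324
RR1 = 524 / 1324 = 0.3958

39.6%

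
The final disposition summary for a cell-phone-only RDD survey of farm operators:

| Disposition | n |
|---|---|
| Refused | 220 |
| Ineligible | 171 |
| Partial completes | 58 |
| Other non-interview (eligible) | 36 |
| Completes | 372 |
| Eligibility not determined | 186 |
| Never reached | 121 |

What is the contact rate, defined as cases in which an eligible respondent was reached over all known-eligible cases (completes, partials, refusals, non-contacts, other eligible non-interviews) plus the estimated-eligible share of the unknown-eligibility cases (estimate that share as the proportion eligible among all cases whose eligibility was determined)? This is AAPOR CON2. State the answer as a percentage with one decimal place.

71.4%

Num → 372 + 58 + 220 + 36 = 686
Determined eligible → 372 + 58 + 220 + 121 + 36 = 807
e = 807 / (807 + 171) = 807 / 978 = 0.8252
e × U → 0.8252 × 186 = 153.49
Denom → 807 + 153.49 = 960.49
CON2 = 686 / 960.49 = 0.7142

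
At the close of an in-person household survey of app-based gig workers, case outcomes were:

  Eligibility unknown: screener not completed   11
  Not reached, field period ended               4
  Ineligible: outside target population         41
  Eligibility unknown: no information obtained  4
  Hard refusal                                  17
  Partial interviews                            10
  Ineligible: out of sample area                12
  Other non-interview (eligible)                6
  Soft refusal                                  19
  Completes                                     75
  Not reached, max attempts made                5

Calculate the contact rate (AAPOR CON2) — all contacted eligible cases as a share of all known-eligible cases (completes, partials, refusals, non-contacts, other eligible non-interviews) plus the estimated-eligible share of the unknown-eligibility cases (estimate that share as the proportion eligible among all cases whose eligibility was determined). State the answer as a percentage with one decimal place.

86.5%

Refusals = 17 + 19 = 36
No contact after all attempts = 4 + 5 = 9
Eligibility not determined = 11 + 4 = 15
Out of scope = 41 + 12 = 53
Numerator: 75 + 10 + 36 + 6 = 127
Known eligible: 75 + 10 + 36 + 9 + 6 = 136
e = 136 / (136 + 53) = 136 / 189 = 0.7196
Eligible share of unknowns: 0.7196 × 15 = 10.79
Denom: 136 + 10.79 = 146.79
CON2 = 127 / 146.79 = 0.8652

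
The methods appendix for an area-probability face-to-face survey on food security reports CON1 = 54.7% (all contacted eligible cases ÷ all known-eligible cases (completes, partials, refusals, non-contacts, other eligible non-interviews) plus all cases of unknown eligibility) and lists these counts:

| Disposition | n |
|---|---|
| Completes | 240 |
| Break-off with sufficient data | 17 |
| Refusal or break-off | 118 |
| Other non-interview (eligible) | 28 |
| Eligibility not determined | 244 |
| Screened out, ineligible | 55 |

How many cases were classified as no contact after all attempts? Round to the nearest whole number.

90

Num → 240 + 17 + 118 + 28 = 403
CON1 = 403 / D = 0.547
D = 403 / 0.547 = 736.7
Other denominator terms total 647
no contact after all attempts = 736.7 − 647 ≈ 90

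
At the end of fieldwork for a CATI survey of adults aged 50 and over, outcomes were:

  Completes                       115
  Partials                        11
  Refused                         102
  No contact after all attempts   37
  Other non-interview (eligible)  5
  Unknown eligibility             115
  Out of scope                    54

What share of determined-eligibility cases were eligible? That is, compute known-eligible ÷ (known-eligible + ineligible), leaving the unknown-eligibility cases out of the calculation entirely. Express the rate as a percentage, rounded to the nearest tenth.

Known eligible: 115 + 11 + 102 + 37 + 5 = 270
e = 270 / (270 + 54) = 270 / 324 = 0.8333

83.3%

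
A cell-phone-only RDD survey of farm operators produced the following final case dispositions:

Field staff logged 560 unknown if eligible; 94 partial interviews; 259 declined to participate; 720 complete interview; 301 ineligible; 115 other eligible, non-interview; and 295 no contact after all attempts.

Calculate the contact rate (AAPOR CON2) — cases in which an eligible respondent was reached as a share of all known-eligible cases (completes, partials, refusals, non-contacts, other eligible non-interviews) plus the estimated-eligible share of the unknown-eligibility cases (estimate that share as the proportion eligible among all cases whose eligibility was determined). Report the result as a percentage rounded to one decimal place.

Numerator = 720 + 94 + 259 + 115 = 1188
Eligible (known) = 720 + 94 + 259 + 295 + 115 = 1483
e = 1483 / (1483 + 301) = 1483 / 1784 = 0.8313
Eligible share of unknowns = 0.8313 × 560 = 465.53
Denom = 1483 + 465.53 = 1948.53
CON2 = 1188 / 1948.53 = 0.6097

61.0%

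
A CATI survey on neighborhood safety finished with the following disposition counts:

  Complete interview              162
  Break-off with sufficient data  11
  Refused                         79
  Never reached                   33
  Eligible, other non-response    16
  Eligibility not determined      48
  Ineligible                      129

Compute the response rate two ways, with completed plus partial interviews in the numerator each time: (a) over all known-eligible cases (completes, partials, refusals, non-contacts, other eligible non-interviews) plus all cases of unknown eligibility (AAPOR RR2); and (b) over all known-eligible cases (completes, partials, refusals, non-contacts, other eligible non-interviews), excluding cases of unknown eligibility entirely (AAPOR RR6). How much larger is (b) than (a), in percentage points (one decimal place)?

Top: 162 + 11 = 173
Denom: 162 + 11 + 79 + 33 + 16 + 48 = 349
RR2 = 173 / 349 = 0.4957
Denom: 162 + 11 + 79 + 33 + 16 = 301
RR6 = 173 / 301 = 0.5748
Difference = 57.48 − 49.57 = 7.91 percentage points

7.9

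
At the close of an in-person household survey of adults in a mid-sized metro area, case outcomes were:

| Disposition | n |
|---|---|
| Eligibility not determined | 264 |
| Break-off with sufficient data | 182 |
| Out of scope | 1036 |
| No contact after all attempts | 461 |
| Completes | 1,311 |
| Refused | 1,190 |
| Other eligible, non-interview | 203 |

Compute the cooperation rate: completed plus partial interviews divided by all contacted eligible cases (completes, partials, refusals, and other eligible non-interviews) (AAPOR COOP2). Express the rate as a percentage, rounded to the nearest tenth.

Numerator = 1311 + 182 = 1493
Base = 1311 + 182 + 1190 + 203 = 2886
COOP2 = 1493 / 2886 = 0.5173

51.7%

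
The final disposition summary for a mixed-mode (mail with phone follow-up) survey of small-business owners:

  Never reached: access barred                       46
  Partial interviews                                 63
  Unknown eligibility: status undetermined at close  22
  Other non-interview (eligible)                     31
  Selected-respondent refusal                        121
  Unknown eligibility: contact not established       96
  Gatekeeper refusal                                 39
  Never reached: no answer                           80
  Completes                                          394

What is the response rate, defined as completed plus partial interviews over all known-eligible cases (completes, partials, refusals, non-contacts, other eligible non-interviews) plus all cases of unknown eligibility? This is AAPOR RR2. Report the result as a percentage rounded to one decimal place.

Refusals = 39 + 121 = 160
No answer / not reached = 80 + 46 = 126
Undetermined eligibility = 96 + 22 = 118
Top → 394 + 63 = 457
Denom → 394 + 63 + 160 + 126 + 31 + 118 = 892
RR2 = 457 / 892 = 0.5123

51.2%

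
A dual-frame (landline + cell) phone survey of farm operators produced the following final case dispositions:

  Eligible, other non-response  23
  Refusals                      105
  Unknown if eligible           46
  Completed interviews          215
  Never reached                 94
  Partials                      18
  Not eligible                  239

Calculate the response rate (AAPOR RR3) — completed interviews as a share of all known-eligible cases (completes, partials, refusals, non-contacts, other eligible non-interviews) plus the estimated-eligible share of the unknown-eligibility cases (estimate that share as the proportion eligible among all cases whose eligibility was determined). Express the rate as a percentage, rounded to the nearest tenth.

Num: 215
Determined eligible: 215 + 18 + 105 + 94 + 23 = 455
e = 455 / (455 + 239) = 455 / 694 = 0.6556
Estimated eligible among unknowns: 0.6556 × 46 = 30.16
Base: 455 + 30.16 = 485.16
RR3 = 215 / 485.16 = 0.4432

44.3%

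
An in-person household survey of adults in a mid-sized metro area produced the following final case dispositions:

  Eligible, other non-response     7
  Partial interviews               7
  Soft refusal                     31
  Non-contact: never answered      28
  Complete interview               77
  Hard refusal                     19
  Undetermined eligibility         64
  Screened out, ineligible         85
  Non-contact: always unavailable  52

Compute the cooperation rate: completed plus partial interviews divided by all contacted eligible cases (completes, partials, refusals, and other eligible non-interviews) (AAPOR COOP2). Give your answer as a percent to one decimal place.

59.6%

Refusal or break-off = 19 + 31 = 50
No answer / not reached = 28 + 52 = 80
Numerator: 77 + 7 = 84
Base: 77 + 7 + 50 + 7 = 141
COOP2 = 84 / 141 = 0.5957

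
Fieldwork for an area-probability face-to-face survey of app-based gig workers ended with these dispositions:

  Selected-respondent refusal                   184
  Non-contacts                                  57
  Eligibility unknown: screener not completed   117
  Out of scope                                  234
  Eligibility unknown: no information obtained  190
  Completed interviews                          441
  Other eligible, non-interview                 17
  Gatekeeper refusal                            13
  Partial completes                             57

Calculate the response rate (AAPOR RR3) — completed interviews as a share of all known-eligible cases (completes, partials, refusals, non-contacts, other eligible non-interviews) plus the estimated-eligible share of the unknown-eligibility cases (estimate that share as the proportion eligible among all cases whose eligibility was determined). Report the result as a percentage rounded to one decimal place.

Refusals = 13 + 184 = 197
Unknown eligibility = 117 + 190 = 307
Numerator: 441
Determined eligible: 441 + 57 + 197 + 57 + 17 = 769
e = 769 / (769 + 234) = 769 / 1003 = 0.7667
Eligible share of unknowns: 0.7667 × 307 = 235.38
Base: 769 + 235.38 = 1004.38
RR3 = 441 / 1004.38 = 0.4391

43.9%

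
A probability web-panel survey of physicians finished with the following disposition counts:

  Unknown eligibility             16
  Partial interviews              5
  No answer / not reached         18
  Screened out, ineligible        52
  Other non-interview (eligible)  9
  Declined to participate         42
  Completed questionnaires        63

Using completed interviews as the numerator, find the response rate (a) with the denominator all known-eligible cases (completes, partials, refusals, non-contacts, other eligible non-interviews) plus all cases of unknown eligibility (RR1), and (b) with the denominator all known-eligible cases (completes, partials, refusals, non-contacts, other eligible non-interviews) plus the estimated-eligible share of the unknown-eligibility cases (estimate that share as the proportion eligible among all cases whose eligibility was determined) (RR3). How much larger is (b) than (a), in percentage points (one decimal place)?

1.2

Top → 63
Denominator → 63 + 5 + 42 + 18 + 9 + 16 = 153
RR1 = 63 / 153 = 0.4118
Determined eligible → 63 + 5 + 42 + 18 + 9 = 137
e = 137 / (137 + 52) = 137 / 189 = 0.7249
e × U → 0.7249 × 16 = 11.60
Denominator → 137 + 11.60 = 148.60
RR3 = 63 / 148.60 = 0.4240
Difference = 42.40 − 41.18 = 1.22 percentage points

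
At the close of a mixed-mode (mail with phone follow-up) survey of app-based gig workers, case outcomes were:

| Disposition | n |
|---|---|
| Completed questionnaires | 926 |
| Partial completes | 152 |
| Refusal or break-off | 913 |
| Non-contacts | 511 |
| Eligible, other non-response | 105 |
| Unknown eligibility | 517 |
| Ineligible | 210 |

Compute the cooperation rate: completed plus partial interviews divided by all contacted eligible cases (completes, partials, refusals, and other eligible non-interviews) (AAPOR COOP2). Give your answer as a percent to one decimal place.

Top → 926 + 152 = 1078
Base → 926 + 152 + 913 + 105 = 2096
COOP2 = 1078 / 2096 = 0.5143

51.4%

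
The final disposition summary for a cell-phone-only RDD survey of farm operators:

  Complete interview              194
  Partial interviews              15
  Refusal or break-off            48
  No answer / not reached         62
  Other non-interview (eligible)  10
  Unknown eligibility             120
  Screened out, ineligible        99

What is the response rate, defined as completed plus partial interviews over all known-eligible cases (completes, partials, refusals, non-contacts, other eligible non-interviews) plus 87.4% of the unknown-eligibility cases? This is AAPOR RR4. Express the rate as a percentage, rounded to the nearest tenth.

Num = 194 + 15 = 209
Known eligible = 194 + 15 + 48 + 62 + 10 = 329
e × U = 0.8740 × 120 = 104.88
Base = 329 + 104.88 = 433.88
RR4 = 209 / 433.88 = 0.4817

48.2%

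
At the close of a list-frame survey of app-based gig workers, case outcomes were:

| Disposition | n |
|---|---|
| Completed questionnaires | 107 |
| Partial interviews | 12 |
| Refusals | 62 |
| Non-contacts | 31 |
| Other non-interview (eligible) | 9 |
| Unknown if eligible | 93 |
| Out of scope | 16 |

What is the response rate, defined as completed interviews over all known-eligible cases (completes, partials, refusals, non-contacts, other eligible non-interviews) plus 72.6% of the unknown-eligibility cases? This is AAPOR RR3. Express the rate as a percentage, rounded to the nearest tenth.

37.1%

Num = 107
Determined eligible = 107 + 12 + 62 + 31 + 9 = 221
e × U = 0.7260 × 93 = 67.52
Denom = 221 + 67.52 = 288.52
RR3 = 107 / 288.52 = 0.3709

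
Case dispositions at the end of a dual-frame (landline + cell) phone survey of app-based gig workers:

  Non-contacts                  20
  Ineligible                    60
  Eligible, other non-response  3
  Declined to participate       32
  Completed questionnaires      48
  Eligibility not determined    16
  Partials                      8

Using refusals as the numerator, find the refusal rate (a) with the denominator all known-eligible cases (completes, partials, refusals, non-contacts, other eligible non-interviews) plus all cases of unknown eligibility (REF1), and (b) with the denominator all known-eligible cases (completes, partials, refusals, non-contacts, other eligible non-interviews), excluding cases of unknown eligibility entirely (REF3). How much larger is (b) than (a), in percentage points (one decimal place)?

3.6

Num → 32
Base → 48 + 8 + 32 + 20 + 3 + 16 = 127
REF1 = 32 / 127 = 0.2520
Base → 48 + 8 + 32 + 20 + 3 = 111
REF3 = 32 / 111 = 0.2883
Difference = 28.83 − 25.20 = 3.63 percentage points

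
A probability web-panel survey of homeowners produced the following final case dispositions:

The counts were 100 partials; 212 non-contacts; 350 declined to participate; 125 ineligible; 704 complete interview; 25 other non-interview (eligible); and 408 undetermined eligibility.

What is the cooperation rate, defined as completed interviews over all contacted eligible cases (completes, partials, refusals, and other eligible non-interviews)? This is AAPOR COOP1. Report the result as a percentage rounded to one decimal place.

59.7%

Numerator → 704
Denom → 704 + 100 + 350 + 25 = 1179
COOP1 = 704 / 1179 = 0.5971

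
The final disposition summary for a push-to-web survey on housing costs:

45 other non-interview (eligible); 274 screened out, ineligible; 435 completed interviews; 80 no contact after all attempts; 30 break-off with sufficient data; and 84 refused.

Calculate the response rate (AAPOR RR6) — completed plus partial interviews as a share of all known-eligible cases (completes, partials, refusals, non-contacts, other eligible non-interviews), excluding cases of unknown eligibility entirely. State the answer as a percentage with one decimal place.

69.0%

Top → 435 + 30 = 465
Denominator → 435 + 30 + 84 + 80 + 45 = 674
RR6 = 465 / 674 = 0.6899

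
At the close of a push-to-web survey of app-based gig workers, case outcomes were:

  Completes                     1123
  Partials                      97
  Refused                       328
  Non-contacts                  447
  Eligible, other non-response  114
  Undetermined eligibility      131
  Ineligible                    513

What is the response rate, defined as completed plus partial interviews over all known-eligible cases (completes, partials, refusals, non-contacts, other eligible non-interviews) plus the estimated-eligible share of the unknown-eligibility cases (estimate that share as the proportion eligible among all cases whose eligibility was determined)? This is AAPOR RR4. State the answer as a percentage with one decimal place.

55.1%

Top → 1123 + 97 = 1220
Eligible (known) → 1123 + 97 + 328 + 447 + 114 = 2109
e = 2109 / (2109 + 513) = 2109 / 2622 = 0.8043
Eligible share of unknowns → 0.8043 × 131 = 105.36
Base → 2109 + 105.36 = 2214.36
RR4 = 1220 / 2214.36 = 0.5509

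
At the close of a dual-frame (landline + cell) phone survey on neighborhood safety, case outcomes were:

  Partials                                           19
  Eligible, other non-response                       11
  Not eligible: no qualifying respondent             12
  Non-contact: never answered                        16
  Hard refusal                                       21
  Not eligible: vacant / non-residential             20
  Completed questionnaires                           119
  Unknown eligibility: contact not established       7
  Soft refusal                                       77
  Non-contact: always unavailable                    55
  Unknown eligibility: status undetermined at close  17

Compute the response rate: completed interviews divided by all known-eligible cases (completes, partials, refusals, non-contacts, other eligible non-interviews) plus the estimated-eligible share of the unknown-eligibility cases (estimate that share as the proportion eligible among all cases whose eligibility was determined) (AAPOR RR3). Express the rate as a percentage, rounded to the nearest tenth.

Refusal or break-off = 21 + 77 = 98
No answer / not reached = 16 + 55 = 71
Unknown eligibility = 7 + 17 = 24
Ineligible = 12 + 20 = 32
Num: 119
Known eligible: 119 + 19 + 98 + 71 + 11 = 318
e = 318 / (318 + 32) = 318 / 350 = 0.9086
Estimated eligible among unknowns: 0.9086 × 24 = 21.81
Base: 318 + 21.81 = 339.81
RR3 = 119 / 339.81 = 0.3502

35.0%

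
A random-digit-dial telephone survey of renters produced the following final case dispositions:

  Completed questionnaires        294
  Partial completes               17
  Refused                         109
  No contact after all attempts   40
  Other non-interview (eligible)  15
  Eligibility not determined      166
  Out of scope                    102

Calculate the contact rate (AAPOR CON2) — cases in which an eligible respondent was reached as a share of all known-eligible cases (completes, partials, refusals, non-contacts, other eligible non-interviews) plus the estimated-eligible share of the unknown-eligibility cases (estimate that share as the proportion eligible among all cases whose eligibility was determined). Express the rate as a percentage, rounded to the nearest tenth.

71.1%

Numerator → 294 + 17 + 109 + 15 = 435
Known eligible → 294 + 17 + 109 + 40 + 15 = 475
e = 475 / (475 + 102) = 475 / 577 = 0.8232
Estimated eligible among unknowns → 0.8232 × 166 = 136.65
Denom → 475 + 136.65 = 611.65
CON2 = 435 / 611.65 = 0.7112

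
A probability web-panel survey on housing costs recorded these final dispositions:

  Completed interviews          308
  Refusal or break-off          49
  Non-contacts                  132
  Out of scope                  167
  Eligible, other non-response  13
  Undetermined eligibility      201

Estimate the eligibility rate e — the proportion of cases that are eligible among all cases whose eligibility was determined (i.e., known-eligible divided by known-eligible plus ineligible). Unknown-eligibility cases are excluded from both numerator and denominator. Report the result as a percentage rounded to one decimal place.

Eligible (known) = 308 + 49 + 132 + 13 = 502
e = 502 / (502 + 167) = 502 / 669 = 0.7504

75.0%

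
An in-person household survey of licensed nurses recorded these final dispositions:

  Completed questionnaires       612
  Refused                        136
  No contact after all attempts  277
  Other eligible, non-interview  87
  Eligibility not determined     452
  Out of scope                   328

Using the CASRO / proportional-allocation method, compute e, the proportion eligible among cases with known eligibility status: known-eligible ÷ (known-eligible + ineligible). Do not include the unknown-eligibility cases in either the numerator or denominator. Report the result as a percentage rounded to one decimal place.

77.2%

Eligible (known): 612 + 136 + 277 + 87 = 1112
e = 1112 / (1112 + 328) = 1112 / 1440 = 0.7722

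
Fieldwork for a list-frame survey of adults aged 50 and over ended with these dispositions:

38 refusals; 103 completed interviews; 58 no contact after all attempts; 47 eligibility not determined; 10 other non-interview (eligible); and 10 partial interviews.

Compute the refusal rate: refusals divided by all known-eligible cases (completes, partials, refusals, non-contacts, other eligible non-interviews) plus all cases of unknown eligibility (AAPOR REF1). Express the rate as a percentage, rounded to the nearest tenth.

Num → 38
Denom → 103 + 10 + 38 + 58 + 10 + 47 = 266
REF1 = 38 / 266 = 0.1429

14.3%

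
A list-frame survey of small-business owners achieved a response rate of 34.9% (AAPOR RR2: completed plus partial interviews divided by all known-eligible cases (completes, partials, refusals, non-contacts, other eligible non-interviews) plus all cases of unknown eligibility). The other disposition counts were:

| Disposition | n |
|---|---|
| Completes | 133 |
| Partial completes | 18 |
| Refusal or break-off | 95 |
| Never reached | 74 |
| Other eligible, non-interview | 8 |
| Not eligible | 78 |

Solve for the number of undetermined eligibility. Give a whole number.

105

Numerator → 133 + 18 = 151
RR2 = 151 / D = 0.349
D = 151 / 0.349 = 432.7
Rest of base = 328
undetermined eligibility = 432.7 − 328 ≈ 105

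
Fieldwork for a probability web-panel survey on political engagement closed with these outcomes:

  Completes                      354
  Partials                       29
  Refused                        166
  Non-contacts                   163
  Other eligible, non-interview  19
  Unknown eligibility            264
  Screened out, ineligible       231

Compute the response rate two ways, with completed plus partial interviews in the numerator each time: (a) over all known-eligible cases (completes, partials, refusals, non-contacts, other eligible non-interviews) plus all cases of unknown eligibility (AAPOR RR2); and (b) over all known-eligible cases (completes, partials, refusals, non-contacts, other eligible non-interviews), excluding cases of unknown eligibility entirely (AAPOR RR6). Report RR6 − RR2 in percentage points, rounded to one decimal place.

Numerator = 354 + 29 = 383
Base = 354 + 29 + 166 + 163 + 19 + 264 = 995
RR2 = 383 / 995 = 0.3849
Base = 354 + 29 + 166 + 163 + 19 = 731
RR6 = 383 / 731 = 0.5239
Difference = 52.39 − 38.49 = 13.90 percentage points

13.9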